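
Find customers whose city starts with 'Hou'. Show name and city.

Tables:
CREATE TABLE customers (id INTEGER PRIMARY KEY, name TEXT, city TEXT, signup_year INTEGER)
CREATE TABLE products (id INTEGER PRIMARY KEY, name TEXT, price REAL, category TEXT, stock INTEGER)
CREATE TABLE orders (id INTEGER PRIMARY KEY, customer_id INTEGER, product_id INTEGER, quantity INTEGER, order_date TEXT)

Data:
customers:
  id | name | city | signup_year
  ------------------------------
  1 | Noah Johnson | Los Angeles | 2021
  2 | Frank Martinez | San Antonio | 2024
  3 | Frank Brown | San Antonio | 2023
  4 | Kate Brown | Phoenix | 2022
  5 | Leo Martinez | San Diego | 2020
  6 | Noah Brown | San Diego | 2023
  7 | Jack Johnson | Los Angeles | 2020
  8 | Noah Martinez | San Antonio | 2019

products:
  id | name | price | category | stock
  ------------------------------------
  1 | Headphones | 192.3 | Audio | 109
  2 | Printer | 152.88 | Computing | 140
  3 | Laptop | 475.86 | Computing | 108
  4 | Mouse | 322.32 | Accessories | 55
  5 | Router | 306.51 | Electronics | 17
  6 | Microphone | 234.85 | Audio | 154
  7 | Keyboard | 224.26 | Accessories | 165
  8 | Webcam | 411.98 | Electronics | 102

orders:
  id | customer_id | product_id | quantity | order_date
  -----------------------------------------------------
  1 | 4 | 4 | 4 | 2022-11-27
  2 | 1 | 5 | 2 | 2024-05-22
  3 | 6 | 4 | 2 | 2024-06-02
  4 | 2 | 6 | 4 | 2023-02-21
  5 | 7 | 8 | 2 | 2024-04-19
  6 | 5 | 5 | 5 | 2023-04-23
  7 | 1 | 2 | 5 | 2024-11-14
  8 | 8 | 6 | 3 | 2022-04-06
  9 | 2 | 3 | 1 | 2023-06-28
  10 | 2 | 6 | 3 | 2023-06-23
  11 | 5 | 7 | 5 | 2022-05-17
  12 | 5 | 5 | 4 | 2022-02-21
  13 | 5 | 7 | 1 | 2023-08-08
SELECT name, city FROM customers WHERE city LIKE 'Hou%'

Execution result:
(no rows)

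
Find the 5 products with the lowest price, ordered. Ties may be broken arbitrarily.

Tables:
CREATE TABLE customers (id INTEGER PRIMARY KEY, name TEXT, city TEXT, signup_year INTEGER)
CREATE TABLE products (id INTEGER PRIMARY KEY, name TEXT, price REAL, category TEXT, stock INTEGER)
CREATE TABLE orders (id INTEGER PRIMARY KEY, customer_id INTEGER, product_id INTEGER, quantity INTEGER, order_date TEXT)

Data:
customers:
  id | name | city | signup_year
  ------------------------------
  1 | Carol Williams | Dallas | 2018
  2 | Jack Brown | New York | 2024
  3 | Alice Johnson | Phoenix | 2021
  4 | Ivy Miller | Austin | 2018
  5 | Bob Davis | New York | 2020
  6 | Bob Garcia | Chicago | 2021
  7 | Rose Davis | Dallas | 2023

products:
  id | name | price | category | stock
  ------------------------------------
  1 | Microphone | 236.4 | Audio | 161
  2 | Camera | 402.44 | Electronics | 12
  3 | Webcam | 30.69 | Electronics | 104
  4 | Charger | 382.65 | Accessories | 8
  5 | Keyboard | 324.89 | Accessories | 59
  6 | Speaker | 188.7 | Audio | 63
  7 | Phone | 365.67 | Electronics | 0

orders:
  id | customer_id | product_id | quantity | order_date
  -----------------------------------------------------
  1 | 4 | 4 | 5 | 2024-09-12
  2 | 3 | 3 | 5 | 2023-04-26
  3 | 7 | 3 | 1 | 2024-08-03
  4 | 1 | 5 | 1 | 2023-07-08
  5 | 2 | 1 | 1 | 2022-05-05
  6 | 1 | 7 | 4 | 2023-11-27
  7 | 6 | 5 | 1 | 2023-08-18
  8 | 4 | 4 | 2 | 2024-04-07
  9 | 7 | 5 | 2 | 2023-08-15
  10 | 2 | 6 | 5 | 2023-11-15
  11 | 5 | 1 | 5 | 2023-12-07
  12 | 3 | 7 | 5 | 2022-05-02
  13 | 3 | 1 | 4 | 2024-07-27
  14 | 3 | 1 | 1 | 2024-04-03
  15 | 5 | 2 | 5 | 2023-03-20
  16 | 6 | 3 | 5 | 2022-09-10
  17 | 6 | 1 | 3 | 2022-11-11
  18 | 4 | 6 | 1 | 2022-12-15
SELECT name, price FROM products ORDER BY price ASC LIMIT 5

Execution result:
name | price
Webcam | 30.69
Speaker | 188.70
Microphone | 236.40
Keyboard | 324.89
Phone | 365.67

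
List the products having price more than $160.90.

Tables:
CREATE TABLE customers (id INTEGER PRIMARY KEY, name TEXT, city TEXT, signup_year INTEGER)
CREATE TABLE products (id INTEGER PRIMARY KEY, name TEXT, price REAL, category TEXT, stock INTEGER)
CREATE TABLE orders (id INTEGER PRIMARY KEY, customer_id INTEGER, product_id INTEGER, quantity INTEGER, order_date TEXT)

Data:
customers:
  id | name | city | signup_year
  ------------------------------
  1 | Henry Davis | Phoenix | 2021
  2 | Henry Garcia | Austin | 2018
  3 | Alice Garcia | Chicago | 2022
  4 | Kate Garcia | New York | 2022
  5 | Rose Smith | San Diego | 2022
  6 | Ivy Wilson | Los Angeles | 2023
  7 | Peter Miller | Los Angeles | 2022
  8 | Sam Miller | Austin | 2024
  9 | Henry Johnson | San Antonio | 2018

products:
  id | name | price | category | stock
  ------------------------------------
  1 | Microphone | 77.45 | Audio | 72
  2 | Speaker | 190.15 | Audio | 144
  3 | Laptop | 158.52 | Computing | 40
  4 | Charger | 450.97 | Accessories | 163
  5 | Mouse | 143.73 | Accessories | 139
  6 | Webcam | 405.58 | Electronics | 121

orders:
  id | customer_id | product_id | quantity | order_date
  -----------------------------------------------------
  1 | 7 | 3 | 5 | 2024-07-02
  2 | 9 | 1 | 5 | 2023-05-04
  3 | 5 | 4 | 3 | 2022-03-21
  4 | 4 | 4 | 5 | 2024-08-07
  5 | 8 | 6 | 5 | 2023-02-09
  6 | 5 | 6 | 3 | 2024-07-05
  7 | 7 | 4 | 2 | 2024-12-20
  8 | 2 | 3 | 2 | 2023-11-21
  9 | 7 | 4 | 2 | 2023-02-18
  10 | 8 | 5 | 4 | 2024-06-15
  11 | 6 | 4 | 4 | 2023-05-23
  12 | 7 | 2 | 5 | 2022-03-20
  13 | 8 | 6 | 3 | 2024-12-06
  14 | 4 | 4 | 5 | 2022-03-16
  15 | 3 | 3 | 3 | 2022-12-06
SELECT name, price FROM products WHERE price > 160.9

Execution result:
name | price
Speaker | 190.15
Charger | 450.97
Webcam | 405.58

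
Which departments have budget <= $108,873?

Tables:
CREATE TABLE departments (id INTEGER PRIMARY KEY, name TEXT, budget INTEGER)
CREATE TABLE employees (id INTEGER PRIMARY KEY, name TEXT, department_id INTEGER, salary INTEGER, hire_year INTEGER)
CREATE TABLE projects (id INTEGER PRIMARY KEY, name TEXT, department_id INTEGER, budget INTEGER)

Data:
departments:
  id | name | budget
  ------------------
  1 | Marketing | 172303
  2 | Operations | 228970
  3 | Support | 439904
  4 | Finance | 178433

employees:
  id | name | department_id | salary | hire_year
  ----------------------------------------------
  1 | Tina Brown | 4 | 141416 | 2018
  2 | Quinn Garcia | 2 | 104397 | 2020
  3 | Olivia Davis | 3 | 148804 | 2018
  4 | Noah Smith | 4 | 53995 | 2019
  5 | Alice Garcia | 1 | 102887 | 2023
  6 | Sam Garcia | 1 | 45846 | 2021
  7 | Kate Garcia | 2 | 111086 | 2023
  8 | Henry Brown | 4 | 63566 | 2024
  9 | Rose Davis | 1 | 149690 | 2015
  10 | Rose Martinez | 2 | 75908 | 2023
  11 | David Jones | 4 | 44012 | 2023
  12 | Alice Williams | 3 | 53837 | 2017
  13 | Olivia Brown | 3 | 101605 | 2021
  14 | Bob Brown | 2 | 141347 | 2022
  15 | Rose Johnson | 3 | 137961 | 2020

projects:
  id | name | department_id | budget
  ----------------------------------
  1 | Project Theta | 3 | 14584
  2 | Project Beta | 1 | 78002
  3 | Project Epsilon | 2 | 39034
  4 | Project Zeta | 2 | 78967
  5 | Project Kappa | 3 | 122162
SELECT name, budget FROM departments WHERE budget <= 108873

Execution result:
(no rows)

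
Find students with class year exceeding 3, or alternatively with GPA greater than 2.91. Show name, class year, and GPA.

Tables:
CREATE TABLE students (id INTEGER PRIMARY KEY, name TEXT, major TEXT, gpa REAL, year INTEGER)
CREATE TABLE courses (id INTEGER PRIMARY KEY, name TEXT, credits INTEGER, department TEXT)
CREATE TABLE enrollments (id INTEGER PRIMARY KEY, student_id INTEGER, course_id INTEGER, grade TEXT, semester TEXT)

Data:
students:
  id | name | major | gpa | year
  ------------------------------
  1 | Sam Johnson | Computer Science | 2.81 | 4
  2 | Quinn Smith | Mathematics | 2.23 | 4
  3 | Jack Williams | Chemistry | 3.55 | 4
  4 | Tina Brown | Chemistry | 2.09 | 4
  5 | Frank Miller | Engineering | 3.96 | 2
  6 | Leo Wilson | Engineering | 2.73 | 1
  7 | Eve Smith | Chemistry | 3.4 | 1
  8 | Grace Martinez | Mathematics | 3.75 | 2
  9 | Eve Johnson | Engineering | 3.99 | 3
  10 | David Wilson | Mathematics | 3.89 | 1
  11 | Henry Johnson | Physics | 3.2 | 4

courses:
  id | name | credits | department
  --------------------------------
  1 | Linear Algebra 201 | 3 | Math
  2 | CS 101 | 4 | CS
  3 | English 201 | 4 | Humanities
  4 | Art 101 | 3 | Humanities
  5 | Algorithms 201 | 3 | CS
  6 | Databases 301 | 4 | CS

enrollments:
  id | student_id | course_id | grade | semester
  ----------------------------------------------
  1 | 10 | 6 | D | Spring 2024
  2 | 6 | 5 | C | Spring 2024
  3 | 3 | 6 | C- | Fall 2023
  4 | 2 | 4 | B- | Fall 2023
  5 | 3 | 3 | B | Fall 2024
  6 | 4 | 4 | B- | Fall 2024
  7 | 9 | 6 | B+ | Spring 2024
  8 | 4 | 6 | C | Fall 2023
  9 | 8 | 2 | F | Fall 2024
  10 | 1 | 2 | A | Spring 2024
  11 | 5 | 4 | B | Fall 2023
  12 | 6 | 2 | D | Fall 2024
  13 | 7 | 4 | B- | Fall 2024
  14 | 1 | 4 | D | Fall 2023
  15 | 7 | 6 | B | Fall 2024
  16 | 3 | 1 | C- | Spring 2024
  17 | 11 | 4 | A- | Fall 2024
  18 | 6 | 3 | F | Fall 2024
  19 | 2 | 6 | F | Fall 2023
SELECT name, year, gpa FROM students WHERE year > 3 OR gpa > 2.91

Execution result:
name | year | gpa
Sam Johnson | 4 | 2.81
Quinn Smith | 4 | 2.23
Jack Williams | 4 | 3.55
Tina Brown | 4 | 2.09
Frank Miller | 2 | 3.96
Eve Smith | 1 | 3.40
Grace Martinez | 2 | 3.75
Eve Johnson | 3 | 3.99
David Wilson | 1 | 3.89
Henry Johnson | 4 | 3.20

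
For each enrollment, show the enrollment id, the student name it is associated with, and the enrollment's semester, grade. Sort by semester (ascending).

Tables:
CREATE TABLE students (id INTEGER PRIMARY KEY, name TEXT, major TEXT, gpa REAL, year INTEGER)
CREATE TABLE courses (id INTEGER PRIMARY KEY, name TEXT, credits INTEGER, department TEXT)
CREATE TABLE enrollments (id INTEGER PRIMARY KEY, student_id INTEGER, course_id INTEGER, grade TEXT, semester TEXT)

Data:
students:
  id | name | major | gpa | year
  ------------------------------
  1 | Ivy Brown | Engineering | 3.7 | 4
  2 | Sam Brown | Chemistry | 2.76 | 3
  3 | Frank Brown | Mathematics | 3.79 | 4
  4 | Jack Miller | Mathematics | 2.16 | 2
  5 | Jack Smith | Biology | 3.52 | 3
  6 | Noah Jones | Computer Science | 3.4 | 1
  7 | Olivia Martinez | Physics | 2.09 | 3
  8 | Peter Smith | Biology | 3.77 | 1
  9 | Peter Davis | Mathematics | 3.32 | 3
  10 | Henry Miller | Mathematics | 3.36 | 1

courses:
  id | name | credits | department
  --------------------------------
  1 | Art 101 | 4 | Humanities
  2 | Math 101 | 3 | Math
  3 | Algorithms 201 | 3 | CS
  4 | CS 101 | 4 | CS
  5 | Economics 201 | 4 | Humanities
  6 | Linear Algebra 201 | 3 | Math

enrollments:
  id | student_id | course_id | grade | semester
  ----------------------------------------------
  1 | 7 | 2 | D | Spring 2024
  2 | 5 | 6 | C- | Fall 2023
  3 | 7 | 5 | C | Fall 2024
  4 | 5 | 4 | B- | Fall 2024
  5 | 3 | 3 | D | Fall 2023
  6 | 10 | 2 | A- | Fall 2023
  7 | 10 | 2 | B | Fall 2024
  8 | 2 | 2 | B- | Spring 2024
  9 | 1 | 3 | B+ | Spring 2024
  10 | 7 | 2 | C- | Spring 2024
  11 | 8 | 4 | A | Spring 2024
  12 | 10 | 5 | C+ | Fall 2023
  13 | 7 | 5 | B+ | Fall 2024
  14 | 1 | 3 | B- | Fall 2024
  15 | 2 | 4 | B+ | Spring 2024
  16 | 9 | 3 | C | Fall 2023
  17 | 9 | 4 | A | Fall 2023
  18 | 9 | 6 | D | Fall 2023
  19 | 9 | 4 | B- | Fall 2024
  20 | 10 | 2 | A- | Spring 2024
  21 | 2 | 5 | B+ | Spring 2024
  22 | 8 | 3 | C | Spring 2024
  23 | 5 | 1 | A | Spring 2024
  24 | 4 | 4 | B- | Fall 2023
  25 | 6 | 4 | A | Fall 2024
SELECT c.id, p.name AS student, c.semester, c.grade FROM enrollments c JOIN students p ON c.student_id = p.id ORDER BY c.semester ASC

Execution result:
id | student | semester | grade
2 | Jack Smith | Fall 2023 | C-
5 | Frank Brown | Fall 2023 | D
6 | Henry Miller | Fall 2023 | A-
12 | Henry Miller | Fall 2023 | C+
16 | Peter Davis | Fall 2023 | C
17 | Peter Davis | Fall 2023 | A
18 | Peter Davis | Fall 2023 | D
24 | Jack Miller | Fall 2023 | B-
3 | Olivia Martinez | Fall 2024 | C
4 | Jack Smith | Fall 2024 | B-
7 | Henry Miller | Fall 2024 | B
13 | Olivia Martinez | Fall 2024 | B+
14 | Ivy Brown | Fall 2024 | B-
19 | Peter Davis | Fall 2024 | B-
25 | Noah Jones | Fall 2024 | A
1 | Olivia Martinez | Spring 2024 | D
8 | Sam Brown | Spring 2024 | B-
9 | Ivy Brown | Spring 2024 | B+
10 | Olivia Martinez | Spring 2024 | C-
11 | Peter Smith | Spring 2024 | A
15 | Sam Brown | Spring 2024 | B+
20 | Henry Miller | Spring 2024 | A-
21 | Sam Brown | Spring 2024 | B+
22 | Peter Smith | Spring 2024 | C
23 | Jack Smith | Spring 2024 | A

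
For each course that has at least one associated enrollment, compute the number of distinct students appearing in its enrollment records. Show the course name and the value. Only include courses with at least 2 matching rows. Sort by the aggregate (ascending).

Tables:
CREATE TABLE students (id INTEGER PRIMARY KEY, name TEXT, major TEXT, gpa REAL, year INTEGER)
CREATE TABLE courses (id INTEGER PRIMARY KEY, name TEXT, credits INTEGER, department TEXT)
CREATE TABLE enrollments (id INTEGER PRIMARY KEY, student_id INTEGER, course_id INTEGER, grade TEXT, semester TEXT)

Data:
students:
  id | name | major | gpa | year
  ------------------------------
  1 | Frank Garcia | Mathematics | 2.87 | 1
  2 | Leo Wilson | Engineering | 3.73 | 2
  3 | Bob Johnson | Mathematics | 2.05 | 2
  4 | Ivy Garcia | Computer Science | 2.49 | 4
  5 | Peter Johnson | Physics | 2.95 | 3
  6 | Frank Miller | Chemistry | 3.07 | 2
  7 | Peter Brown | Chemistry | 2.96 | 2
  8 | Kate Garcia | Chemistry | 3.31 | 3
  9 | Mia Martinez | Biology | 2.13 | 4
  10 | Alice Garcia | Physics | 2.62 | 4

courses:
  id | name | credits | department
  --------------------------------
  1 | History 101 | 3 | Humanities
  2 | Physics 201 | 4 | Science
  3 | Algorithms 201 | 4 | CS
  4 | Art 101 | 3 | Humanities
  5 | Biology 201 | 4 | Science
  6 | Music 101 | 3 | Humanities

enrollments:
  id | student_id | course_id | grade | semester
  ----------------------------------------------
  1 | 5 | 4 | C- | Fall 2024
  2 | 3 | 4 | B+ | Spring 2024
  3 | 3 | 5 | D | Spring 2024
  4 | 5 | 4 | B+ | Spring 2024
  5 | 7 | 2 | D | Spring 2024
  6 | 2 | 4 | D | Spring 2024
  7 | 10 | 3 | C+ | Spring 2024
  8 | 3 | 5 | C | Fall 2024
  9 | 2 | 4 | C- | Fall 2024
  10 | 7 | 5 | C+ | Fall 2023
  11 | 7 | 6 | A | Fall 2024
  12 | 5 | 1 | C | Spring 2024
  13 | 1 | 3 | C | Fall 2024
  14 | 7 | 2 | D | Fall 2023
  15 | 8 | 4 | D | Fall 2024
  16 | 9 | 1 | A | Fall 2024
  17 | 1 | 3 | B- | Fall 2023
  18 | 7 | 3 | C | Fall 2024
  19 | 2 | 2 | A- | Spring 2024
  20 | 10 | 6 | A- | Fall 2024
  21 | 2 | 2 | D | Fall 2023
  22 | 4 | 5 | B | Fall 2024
SELECT p.name, COUNT(DISTINCT c.student_id) AS distinct_student_count FROM enrollments c JOIN courses p ON c.course_id = p.id GROUP BY p.id, p.name HAVING COUNT(*) >= 2 ORDER BY distinct_student_count ASC

Execution result:
name | distinct_student_count
History 101 | 2
Physics 201 | 2
Music 101 | 2
Algorithms 201 | 3
Biology 201 | 3
Art 101 | 4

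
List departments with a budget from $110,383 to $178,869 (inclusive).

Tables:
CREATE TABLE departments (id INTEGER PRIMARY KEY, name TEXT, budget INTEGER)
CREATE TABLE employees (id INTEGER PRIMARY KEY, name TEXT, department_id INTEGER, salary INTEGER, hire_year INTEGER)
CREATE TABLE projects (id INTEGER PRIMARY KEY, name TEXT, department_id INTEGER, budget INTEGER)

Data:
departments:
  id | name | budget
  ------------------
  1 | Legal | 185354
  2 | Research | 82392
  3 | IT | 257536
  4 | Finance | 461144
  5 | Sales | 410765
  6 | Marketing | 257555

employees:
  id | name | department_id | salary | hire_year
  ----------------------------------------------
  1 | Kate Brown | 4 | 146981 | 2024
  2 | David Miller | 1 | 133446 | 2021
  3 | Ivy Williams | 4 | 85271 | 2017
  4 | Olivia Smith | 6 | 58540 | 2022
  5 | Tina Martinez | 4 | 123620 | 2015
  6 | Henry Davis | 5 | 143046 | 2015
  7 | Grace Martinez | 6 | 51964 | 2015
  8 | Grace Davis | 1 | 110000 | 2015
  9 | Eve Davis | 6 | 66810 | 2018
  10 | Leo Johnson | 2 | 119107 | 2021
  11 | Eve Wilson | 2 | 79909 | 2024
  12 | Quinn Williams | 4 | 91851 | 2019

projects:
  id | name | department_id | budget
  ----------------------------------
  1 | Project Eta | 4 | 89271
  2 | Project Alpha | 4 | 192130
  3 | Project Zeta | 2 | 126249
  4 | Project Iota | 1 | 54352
SELECT name, budget FROM departments WHERE budget BETWEEN 110383 AND 178869

Execution result:
(no rows)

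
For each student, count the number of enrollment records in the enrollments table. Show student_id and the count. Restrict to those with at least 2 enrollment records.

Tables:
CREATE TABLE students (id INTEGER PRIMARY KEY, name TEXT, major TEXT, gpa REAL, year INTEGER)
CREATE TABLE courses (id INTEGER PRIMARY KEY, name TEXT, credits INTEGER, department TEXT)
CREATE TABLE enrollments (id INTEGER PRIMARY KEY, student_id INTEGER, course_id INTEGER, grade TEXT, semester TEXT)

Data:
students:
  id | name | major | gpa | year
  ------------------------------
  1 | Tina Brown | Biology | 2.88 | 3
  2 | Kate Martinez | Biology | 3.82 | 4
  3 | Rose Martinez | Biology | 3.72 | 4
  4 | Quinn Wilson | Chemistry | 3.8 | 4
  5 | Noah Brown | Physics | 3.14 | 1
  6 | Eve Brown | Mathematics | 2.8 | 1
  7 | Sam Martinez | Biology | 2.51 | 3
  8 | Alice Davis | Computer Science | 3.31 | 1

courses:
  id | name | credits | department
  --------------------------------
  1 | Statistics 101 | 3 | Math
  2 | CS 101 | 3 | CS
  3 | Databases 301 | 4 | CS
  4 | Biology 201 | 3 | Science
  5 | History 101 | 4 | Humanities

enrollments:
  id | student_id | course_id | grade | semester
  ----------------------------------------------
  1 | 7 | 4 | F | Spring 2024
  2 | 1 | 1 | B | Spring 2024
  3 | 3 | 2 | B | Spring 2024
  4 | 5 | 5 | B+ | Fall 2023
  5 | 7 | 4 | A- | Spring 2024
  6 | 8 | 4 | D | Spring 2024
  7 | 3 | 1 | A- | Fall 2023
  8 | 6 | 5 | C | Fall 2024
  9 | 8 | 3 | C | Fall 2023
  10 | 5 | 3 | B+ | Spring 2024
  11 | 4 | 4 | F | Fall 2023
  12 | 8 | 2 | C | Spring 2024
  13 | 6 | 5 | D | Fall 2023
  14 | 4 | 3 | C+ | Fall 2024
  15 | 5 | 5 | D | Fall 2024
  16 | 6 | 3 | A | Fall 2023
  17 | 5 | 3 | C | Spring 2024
SELECT student_id, COUNT(*) AS enrollment_count FROM enrollments GROUP BY student_id HAVING COUNT(*) >= 2

Execution result:
student_id | enrollment_count
3 | 2
4 | 2
5 | 4
6 | 3
7 | 2
8 | 3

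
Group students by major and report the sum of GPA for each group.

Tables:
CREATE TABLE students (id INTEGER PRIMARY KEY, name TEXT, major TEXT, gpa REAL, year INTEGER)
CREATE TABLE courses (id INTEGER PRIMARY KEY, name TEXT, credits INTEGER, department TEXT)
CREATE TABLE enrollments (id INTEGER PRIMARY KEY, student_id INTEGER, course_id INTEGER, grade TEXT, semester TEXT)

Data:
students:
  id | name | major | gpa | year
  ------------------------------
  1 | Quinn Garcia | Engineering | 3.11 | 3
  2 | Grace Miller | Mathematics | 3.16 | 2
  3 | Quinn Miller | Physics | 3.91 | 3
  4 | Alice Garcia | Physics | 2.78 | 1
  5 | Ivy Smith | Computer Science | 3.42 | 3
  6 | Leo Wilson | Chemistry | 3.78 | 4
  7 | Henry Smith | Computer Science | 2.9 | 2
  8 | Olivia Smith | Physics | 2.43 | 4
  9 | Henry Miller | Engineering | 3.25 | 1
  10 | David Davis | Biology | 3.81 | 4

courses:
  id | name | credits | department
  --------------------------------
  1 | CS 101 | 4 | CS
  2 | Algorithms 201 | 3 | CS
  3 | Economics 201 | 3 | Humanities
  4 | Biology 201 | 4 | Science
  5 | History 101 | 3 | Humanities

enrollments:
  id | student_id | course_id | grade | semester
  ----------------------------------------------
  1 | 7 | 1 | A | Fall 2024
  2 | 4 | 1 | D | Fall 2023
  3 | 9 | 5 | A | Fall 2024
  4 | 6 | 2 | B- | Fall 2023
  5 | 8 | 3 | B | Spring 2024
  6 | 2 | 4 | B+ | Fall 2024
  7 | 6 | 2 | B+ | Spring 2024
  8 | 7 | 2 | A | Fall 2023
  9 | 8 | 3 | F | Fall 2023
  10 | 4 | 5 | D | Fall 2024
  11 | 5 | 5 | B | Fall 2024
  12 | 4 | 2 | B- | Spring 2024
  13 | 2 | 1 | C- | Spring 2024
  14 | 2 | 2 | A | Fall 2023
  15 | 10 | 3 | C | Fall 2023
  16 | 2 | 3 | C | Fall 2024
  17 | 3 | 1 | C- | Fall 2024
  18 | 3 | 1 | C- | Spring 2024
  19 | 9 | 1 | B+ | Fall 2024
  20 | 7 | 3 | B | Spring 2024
SELECT major, SUM(gpa) AS sum_gpa FROM students GROUP BY major

Execution result:
major | sum_gpa
Biology | 3.81
Chemistry | 3.78
Computer Science | 6.32
Engineering | 6.36
Mathematics | 3.16
Physics | 9.12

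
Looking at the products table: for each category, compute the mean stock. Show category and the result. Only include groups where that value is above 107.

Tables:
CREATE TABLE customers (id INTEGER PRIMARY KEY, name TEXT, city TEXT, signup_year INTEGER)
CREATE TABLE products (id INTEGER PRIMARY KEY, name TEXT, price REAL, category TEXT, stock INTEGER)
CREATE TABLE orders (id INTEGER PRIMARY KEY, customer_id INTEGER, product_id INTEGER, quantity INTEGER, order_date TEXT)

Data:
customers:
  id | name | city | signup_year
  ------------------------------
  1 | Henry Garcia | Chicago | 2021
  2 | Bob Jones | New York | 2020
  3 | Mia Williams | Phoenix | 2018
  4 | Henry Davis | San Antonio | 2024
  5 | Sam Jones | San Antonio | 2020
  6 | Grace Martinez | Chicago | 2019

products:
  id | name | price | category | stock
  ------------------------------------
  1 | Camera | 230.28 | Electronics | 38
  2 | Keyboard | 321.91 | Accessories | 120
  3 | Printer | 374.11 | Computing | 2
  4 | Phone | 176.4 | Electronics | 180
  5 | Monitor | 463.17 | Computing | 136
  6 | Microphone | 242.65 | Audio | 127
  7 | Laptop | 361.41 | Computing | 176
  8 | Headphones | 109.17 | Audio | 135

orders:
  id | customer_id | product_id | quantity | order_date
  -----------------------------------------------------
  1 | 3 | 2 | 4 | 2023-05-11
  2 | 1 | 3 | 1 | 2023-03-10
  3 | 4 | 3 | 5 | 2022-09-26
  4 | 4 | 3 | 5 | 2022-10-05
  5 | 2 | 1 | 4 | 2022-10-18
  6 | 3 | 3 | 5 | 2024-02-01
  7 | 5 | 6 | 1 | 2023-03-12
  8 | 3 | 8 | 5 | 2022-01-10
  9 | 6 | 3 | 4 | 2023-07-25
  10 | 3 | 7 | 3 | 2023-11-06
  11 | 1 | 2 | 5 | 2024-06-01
SELECT category, AVG(stock) AS avg_stock FROM products GROUP BY category HAVING AVG(stock) > 107

Execution result:
category | avg_stock
Accessories | 120.00
Audio | 131.00
Electronics | 109.00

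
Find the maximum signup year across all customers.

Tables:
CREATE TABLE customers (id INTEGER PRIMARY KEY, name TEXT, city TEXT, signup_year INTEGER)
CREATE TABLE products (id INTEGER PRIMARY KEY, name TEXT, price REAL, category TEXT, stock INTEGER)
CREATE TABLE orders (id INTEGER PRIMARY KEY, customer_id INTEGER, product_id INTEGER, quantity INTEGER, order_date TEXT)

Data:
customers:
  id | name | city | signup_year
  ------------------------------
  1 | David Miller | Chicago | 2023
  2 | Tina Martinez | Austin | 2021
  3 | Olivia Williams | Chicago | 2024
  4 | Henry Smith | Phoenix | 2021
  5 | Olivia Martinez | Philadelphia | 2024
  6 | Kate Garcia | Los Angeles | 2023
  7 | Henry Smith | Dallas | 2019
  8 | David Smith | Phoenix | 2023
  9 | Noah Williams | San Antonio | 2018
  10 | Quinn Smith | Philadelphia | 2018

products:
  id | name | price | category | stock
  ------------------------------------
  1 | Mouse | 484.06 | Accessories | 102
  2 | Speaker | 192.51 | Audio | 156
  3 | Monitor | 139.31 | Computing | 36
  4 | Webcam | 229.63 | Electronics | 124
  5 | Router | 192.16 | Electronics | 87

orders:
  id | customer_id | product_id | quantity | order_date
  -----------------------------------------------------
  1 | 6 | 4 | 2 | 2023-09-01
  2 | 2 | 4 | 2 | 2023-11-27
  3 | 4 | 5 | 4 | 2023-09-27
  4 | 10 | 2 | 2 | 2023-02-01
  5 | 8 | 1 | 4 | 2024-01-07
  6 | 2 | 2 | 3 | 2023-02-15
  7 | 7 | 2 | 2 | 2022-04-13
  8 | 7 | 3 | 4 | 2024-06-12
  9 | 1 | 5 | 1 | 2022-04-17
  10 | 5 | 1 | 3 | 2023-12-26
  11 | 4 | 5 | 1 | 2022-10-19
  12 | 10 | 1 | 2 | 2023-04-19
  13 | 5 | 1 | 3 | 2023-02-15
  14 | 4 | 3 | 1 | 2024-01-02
SELECT MAX(signup_year) FROM customers

Execution result:
2024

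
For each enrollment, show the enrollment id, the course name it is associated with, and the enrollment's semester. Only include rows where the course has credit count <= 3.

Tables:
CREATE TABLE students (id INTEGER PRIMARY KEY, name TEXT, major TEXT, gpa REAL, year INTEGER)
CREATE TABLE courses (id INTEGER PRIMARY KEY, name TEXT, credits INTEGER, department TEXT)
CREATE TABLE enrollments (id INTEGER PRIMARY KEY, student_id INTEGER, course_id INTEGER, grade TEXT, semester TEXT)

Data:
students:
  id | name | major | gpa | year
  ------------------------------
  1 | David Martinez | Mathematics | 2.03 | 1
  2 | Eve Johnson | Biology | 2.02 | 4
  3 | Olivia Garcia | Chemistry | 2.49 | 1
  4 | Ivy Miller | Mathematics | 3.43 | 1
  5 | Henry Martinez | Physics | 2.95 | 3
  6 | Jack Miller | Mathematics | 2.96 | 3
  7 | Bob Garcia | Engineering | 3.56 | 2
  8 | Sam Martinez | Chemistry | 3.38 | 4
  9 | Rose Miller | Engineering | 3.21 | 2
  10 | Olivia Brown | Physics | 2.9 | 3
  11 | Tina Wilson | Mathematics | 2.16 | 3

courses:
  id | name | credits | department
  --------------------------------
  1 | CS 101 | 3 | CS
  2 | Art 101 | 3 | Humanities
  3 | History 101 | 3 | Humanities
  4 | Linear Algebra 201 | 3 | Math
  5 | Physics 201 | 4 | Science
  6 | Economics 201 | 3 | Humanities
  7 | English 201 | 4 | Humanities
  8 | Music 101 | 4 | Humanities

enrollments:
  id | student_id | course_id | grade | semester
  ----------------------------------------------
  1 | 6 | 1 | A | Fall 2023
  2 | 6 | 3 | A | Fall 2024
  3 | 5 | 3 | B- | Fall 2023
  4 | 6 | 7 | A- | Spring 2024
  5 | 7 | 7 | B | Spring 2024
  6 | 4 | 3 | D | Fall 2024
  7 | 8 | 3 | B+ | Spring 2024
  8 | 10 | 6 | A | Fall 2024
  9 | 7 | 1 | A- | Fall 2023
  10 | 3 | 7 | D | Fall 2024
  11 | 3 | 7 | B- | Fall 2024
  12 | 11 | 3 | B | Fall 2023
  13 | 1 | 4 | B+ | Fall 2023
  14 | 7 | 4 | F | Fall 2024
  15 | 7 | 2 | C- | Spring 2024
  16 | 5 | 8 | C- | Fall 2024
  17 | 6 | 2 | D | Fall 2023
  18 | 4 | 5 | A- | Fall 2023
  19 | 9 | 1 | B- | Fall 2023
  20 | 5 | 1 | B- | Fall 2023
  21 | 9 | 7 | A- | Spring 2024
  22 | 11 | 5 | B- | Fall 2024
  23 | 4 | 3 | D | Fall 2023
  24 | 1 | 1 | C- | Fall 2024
SELECT c.id, p.name AS course, c.semester FROM enrollments c JOIN courses p ON c.course_id = p.id WHERE p.credits <= 3

Execution result:
id | course | semester
1 | CS 101 | Fall 2023
2 | History 101 | Fall 2024
3 | History 101 | Fall 2023
6 | History 101 | Fall 2024
7 | History 101 | Spring 2024
8 | Economics 201 | Fall 2024
9 | CS 101 | Fall 2023
12 | History 101 | Fall 2023
13 | Linear Algebra 201 | Fall 2023
14 | Linear Algebra 201 | Fall 2024
15 | Art 101 | Spring 2024
17 | Art 101 | Fall 2023
19 | CS 101 | Fall 2023
20 | CS 101 | Fall 2023
23 | History 101 | Fall 2023
24 | CS 101 | Fall 2024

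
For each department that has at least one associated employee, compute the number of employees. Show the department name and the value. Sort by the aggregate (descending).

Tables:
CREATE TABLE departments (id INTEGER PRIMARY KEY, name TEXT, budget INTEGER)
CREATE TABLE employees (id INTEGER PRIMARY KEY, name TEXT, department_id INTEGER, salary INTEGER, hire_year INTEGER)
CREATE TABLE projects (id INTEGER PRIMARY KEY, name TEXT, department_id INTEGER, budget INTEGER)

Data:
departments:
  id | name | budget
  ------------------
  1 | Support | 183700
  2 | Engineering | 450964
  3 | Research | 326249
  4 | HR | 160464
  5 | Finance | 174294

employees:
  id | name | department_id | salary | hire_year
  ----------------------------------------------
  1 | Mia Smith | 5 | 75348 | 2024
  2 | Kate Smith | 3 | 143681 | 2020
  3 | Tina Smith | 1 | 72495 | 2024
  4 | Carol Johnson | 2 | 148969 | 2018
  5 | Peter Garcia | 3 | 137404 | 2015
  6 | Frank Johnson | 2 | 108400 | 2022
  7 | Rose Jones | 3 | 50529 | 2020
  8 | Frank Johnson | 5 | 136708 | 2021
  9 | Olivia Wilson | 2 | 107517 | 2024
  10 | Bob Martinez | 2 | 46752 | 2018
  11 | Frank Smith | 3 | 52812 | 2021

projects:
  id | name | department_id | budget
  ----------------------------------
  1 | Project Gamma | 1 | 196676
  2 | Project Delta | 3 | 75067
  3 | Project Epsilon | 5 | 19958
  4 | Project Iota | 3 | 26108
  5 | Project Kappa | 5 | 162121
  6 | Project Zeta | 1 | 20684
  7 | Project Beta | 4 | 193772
SELECT p.name, COUNT(*) AS n FROM employees c JOIN departments p ON c.department_id = p.id GROUP BY p.id, p.name ORDER BY n DESC

Execution result:
name | n
Engineering | 4
Research | 4
Finance | 2
Support | 1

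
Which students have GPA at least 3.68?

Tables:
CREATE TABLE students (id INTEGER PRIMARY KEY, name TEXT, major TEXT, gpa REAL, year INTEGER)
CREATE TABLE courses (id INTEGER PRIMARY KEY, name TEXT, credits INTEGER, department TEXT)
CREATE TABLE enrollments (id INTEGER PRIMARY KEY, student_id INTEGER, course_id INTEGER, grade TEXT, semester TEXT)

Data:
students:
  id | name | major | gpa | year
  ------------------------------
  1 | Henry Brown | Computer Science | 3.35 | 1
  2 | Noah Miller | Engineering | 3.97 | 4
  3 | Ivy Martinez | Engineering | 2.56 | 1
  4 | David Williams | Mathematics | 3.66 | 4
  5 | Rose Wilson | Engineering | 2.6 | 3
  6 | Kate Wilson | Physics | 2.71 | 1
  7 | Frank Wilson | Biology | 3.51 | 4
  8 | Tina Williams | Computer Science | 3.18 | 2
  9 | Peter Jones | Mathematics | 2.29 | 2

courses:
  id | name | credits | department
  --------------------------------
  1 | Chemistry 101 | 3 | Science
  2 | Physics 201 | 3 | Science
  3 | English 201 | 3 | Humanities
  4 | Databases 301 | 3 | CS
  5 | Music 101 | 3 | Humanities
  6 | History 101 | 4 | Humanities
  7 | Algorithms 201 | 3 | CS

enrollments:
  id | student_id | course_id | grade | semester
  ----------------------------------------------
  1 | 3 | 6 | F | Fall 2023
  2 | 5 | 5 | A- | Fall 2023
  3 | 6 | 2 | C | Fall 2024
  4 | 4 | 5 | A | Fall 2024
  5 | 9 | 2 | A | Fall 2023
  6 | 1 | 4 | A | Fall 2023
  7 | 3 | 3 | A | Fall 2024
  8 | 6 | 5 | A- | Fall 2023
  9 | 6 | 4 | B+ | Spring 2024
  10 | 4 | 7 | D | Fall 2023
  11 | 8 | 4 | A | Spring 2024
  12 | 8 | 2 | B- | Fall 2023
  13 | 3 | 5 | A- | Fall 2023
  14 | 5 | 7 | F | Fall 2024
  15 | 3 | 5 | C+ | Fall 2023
SELECT name, gpa FROM students WHERE gpa >= 3.68

Execution result:
name | gpa
Noah Miller | 3.97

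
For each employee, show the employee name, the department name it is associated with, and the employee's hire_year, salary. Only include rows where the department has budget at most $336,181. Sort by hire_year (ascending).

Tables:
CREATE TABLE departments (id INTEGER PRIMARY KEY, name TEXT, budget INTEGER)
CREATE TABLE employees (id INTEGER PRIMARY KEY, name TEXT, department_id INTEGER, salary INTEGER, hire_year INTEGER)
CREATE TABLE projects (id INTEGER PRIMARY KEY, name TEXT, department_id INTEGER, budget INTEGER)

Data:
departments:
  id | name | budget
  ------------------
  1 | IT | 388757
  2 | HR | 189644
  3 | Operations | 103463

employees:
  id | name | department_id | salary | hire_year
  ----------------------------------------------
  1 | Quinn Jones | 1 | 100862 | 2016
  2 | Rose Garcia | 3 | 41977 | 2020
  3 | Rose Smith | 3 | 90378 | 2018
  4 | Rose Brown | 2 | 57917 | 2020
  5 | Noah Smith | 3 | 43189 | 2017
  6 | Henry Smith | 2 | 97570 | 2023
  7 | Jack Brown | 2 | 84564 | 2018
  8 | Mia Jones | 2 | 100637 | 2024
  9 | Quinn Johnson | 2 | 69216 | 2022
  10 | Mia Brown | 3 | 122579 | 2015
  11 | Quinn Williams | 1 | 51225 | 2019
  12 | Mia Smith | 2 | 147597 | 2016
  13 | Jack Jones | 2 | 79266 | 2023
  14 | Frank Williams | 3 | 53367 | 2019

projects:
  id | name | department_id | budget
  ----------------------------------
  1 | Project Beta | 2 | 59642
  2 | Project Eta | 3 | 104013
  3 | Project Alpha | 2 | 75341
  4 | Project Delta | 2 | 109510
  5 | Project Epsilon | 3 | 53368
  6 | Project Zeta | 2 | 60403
SELECT c.name, p.name AS department, c.hire_year, c.salary FROM employees c JOIN departments p ON c.department_id = p.id WHERE p.budget <= 336181 ORDER BY c.hire_year ASC

Execution result:
name | department | hire_year | salary
Mia Brown | Operations | 2015 | 122579
Mia Smith | HR | 2016 | 147597
Noah Smith | Operations | 2017 | 43189
Rose Smith | Operations | 2018 | 90378
Jack Brown | HR | 2018 | 84564
Frank Williams | Operations | 2019 | 53367
Rose Garcia | Operations | 2020 | 41977
Rose Brown | HR | 2020 | 57917
Quinn Johnson | HR | 2022 | 69216
Henry Smith | HR | 2023 | 97570
Jack Jones | HR | 2023 | 79266
Mia Jones | HR | 2024 | 100637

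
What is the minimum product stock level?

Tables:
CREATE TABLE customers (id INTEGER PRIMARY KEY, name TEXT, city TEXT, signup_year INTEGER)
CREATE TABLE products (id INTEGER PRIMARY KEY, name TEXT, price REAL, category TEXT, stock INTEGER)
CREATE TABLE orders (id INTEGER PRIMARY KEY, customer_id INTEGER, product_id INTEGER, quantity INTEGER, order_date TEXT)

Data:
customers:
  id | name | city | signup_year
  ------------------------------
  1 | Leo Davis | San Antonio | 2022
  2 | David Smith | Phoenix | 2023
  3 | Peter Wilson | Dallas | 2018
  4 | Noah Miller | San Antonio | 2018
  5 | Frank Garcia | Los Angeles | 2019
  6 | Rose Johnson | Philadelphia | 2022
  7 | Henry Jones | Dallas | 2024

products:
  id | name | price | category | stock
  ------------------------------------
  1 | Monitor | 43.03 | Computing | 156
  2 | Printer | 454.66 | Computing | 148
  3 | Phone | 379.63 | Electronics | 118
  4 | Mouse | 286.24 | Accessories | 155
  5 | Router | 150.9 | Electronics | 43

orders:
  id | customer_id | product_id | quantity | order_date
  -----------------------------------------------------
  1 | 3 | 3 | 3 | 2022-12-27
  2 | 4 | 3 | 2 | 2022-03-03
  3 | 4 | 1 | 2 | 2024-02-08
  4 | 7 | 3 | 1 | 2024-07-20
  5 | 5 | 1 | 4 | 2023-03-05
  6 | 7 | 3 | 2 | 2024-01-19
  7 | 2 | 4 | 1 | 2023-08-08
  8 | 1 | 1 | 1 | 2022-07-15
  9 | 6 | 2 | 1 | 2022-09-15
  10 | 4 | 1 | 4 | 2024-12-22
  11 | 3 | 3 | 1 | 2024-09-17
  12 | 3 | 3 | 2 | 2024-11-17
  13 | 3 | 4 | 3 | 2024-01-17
SELECT MIN(stock) FROM products

Execution result:
43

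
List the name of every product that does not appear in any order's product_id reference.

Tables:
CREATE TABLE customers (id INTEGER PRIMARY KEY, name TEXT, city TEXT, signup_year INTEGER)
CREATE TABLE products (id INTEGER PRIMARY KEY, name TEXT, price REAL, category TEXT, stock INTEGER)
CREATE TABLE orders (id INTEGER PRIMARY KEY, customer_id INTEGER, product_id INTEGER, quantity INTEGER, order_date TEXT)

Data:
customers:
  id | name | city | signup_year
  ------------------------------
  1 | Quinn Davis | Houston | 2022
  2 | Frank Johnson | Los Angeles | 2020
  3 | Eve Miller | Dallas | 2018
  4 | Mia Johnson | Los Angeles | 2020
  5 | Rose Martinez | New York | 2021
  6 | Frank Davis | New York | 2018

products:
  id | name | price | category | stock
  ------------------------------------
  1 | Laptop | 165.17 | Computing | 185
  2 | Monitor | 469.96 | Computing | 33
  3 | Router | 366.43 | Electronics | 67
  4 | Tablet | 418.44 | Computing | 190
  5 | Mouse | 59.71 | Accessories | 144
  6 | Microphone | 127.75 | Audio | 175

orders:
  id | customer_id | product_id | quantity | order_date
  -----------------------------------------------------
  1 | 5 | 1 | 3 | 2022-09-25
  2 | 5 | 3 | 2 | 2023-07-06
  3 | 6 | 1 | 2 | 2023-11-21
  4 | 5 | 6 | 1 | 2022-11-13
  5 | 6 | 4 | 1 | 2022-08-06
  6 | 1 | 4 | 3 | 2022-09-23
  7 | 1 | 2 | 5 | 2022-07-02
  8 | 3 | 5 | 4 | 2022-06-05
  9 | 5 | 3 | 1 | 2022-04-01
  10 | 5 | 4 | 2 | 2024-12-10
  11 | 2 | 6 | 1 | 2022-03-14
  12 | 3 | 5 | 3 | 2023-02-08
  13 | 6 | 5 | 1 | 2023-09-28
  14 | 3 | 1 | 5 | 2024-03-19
SELECT p.name FROM products p LEFT JOIN orders c ON c.product_id = p.id WHERE c.id IS NULL

Execution result:
(no rows)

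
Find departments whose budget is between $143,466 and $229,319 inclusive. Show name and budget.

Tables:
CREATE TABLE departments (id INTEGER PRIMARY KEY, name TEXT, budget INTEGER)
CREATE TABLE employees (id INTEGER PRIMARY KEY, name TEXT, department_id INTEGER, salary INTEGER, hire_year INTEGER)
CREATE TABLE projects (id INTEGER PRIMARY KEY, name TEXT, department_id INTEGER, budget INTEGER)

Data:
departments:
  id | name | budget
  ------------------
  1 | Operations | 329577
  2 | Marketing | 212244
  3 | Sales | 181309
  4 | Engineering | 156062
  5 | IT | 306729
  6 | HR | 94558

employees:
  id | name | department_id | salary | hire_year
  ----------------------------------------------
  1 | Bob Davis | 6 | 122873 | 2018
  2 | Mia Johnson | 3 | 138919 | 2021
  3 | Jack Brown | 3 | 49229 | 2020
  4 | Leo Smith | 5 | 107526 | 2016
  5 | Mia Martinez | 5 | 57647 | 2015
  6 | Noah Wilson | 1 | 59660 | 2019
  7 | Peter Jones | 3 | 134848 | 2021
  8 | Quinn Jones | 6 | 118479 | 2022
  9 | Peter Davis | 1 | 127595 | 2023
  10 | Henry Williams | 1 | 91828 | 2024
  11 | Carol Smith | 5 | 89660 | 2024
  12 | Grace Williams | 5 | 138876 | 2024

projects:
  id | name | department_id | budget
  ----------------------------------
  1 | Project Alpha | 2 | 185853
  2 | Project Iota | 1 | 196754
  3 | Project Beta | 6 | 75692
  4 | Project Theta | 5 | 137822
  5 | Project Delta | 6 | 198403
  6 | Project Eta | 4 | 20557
SELECT name, budget FROM departments WHERE budget BETWEEN 143466 AND 229319

Execution result:
name | budget
Marketing | 212244
Sales | 181309
Engineering | 156062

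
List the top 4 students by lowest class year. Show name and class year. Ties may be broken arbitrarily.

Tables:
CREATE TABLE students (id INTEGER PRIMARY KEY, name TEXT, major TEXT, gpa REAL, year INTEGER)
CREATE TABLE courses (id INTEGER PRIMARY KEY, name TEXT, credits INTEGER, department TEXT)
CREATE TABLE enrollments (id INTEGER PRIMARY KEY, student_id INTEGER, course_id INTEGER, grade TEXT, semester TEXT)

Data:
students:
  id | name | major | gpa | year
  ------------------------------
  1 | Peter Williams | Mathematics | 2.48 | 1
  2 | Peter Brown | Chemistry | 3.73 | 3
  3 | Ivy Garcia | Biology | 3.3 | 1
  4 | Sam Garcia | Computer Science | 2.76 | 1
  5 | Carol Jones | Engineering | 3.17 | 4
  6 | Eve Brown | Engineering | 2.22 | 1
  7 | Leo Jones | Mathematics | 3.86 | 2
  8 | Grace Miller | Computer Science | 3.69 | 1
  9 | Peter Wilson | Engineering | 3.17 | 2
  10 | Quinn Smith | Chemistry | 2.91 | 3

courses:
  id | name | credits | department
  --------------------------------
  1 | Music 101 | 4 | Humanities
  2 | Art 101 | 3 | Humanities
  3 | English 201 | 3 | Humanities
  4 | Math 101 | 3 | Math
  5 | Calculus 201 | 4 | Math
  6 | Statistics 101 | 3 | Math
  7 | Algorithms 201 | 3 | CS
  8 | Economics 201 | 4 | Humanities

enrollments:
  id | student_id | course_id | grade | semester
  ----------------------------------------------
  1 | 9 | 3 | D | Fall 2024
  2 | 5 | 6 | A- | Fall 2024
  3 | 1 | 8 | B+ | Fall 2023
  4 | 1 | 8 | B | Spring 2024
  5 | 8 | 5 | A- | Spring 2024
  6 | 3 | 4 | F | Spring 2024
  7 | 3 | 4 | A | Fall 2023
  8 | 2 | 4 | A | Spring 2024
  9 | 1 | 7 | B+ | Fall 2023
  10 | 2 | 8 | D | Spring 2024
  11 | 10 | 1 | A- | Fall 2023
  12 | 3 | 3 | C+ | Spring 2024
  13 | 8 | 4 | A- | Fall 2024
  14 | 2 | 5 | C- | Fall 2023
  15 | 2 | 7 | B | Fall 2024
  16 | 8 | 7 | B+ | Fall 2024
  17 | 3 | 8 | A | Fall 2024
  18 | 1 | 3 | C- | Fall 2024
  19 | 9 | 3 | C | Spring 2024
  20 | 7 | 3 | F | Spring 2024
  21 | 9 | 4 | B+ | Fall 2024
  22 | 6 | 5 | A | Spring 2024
SELECT name, year FROM students ORDER BY year ASC LIMIT 4

Execution result:
name | year
Peter Williams | 1
Ivy Garcia | 1
Sam Garcia | 1
Eve Brown | 1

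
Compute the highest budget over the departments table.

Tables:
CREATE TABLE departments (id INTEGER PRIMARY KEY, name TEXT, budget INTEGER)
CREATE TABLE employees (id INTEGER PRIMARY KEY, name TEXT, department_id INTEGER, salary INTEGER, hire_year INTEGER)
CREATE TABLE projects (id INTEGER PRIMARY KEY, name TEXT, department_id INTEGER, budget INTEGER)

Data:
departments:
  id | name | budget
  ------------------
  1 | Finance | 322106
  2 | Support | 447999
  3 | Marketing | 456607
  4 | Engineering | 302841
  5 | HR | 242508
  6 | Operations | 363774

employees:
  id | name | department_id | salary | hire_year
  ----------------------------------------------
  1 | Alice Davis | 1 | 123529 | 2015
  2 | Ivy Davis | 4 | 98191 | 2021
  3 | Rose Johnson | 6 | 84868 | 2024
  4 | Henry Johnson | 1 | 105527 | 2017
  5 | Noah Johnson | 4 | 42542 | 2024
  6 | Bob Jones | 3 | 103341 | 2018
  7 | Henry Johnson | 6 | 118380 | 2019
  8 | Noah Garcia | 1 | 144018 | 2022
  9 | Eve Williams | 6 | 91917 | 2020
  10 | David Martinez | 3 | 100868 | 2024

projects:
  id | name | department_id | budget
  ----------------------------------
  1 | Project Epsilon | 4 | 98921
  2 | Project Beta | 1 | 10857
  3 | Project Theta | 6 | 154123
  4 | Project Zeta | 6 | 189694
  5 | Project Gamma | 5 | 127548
SELECT MAX(budget) FROM departments

Execution result:
456607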